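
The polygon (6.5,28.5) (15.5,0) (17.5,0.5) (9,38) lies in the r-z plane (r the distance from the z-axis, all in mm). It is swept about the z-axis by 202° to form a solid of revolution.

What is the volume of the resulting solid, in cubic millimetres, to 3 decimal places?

Volume = 4811.074 mm³

Profile (r,z), 4 vertices: (6.5,28.5) (15.5,0) (17.5,0.5) (9,38)
edge 0: (6.5,28.5)→(15.5,0)  cross = 6.5·0 − 15.5·28.5 = -441.7500; (r_i+r_j)·cross = 22·-441.7500 = -9718.5000
edge 1: (15.5,0)→(17.5,0.5)  cross = 15.5·0.5 − 17.5·0 = 7.7500; (r_i+r_j)·cross = 33·7.7500 = 255.7500
edge 2: (17.5,0.5)→(9,38)  cross = 17.5·38 − 9·0.5 = 660.5000; (r_i+r_j)·cross = 26.5·660.5000 = 17503.2500
edge 3: (9,38)→(6.5,28.5)  cross = 9·28.5 − 6.5·38 = 9.5000; (r_i+r_j)·cross = 15.5·9.5000 = 147.2500
Σcross = 236.0000 → A = |Σcross|/2 = 118.0000 mm²
Σ(r_i+r_j)·cross = 8187.7500 → first moment M = |Σ|/6 = 1364.6250
R_c = M/A = 1364.6250/118.0000 = 11.5646 mm
θ = 202° = 3.525565 rad
V = θ·R_c·A = 3.525565·11.5646·118.0000 = 4811.074 mm³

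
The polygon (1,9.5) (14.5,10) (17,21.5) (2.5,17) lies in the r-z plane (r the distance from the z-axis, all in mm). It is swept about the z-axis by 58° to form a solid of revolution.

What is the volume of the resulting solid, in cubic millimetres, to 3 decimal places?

Profile (r,z), 4 vertices: (1,9.5) (14.5,10) (17,21.5) (2.5,17)
edge 0: (1,9.5)→(14.5,10)  cross = 1·10 − 14.5·9.5 = -127.7500; (r_i+r_j)·cross = 15.5·-127.7500 = -1980.1250
edge 1: (14.5,10)→(17,21.5)  cross = 14.5·21.5 − 17·10 = 141.7500; (r_i+r_j)·cross = 31.5·141.7500 = 4465.1250
edge 2: (17,21.5)→(2.5,17)  cross = 17·17 − 2.5·21.5 = 235.2500; (r_i+r_j)·cross = 19.5·235.2500 = 4587.3750
edge 3: (2.5,17)→(1,9.5)  cross = 2.5·9.5 − 1·17 = 6.7500; (r_i+r_j)·cross = 3.5·6.7500 = 23.6250
Σcross = 256.0000 → A = |Σcross|/2 = 128.0000 mm²
Σ(r_i+r_j)·cross = 7096.0000 → first moment M = |Σ|/6 = 1182.6667
R_c = M/A = 1182.6667/128.0000 = 9.2396 mm
θ = 58° = 1.012291 rad
V = θ·R_c·A = 1.012291·9.2396·128.0000 = 1197.203 mm³

Volume = 1197.203 mm³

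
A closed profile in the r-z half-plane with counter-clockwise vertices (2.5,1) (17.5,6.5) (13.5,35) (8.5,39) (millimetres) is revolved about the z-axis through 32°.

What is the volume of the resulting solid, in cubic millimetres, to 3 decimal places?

Profile (r,z), 4 vertices: (2.5,1) (17.5,6.5) (13.5,35) (8.5,39)
edge 0: (2.5,1)→(17.5,6.5)  cross = 2.5·6.5 − 17.5·1 = -1.2500; (r_i+r_j)·cross = 20·-1.2500 = -25.0000
edge 1: (17.5,6.5)→(13.5,35)  cross = 17.5·35 − 13.5·6.5 = 524.7500; (r_i+r_j)·cross = 31·524.7500 = 16267.2500
edge 2: (13.5,35)→(8.5,39)  cross = 13.5·39 − 8.5·35 = 229.0000; (r_i+r_j)·cross = 22·229.0000 = 5038.0000
edge 3: (8.5,39)→(2.5,1)  cross = 8.5·1 − 2.5·39 = -89.0000; (r_i+r_j)·cross = 11·-89.0000 = -979.0000
Σcross = 663.5000 → A = |Σcross|/2 = 331.7500 mm²
Σ(r_i+r_j)·cross = 20301.2500 → first moment M = |Σ|/6 = 3383.5417
R_c = M/A = 3383.5417/331.7500 = 10.1991 mm
θ = 32° = 0.558505 rad
V = θ·R_c·A = 0.558505·10.1991·331.7500 = 1889.726 mm³

Volume = 1889.726 mm³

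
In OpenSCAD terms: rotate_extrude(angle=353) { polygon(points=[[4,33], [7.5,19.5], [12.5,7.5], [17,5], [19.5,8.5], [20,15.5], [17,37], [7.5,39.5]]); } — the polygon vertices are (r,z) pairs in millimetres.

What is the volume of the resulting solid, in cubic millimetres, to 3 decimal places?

Volume = 28376.981 mm³

Profile (r,z), 8 vertices: (4,33) (7.5,19.5) (12.5,7.5) (17,5) (19.5,8.5) (20,15.5) (17,37) (7.5,39.5)
edge 0: (4,33)→(7.5,19.5)  cross = 4·19.5 − 7.5·33 = -169.5000; (r_i+r_j)·cross = 11.5·-169.5000 = -1949.2500
edge 1: (7.5,19.5)→(12.5,7.5)  cross = 7.5·7.5 − 12.5·19.5 = -187.5000; (r_i+r_j)·cross = 20·-187.5000 = -3750.0000
edge 2: (12.5,7.5)→(17,5)  cross = 12.5·5 − 17·7.5 = -65.0000; (r_i+r_j)·cross = 29.5·-65.0000 = -1917.5000
edge 3: (17,5)→(19.5,8.5)  cross = 17·8.5 − 19.5·5 = 47.0000; (r_i+r_j)·cross = 36.5·47.0000 = 1715.5000
edge 4: (19.5,8.5)→(20,15.5)  cross = 19.5·15.5 − 20·8.5 = 132.2500; (r_i+r_j)·cross = 39.5·132.2500 = 5223.8750
edge 5: (20,15.5)→(17,37)  cross = 20·37 − 17·15.5 = 476.5000; (r_i+r_j)·cross = 37·476.5000 = 17630.5000
edge 6: (17,37)→(7.5,39.5)  cross = 17·39.5 − 7.5·37 = 394.0000; (r_i+r_j)·cross = 24.5·394.0000 = 9653.0000
edge 7: (7.5,39.5)→(4,33)  cross = 7.5·33 − 4·39.5 = 89.5000; (r_i+r_j)·cross = 11.5·89.5000 = 1029.2500
Σcross = 717.2500 → A = |Σcross|/2 = 358.6250 mm²
Σ(r_i+r_j)·cross = 27635.3750 → first moment M = |Σ|/6 = 4605.8958
R_c = M/A = 4605.8958/358.6250 = 12.8432 mm
θ = 353° = 6.161012 rad
V = θ·R_c·A = 6.161012·12.8432·358.6250 = 28376.981 mm³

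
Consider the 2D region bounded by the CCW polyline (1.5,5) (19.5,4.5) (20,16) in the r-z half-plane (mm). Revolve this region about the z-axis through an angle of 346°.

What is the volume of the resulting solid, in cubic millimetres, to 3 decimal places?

Volume = 8552.254 mm³

Profile (r,z), 3 vertices: (1.5,5) (19.5,4.5) (20,16)
edge 0: (1.5,5)→(19.5,4.5)  cross = 1.5·4.5 − 19.5·5 = -90.7500; (r_i+r_j)·cross = 21·-90.7500 = -1905.7500
edge 1: (19.5,4.5)→(20,16)  cross = 19.5·16 − 20·4.5 = 222.0000; (r_i+r_j)·cross = 39.5·222.0000 = 8769.0000
edge 2: (20,16)→(1.5,5)  cross = 20·5 − 1.5·16 = 76.0000; (r_i+r_j)·cross = 21.5·76.0000 = 1634.0000
Σcross = 207.2500 → A = |Σcross|/2 = 103.6250 mm²
Σ(r_i+r_j)·cross = 8497.2500 → first moment M = |Σ|/6 = 1416.2083
R_c = M/A = 1416.2083/103.6250 = 13.6667 mm
θ = 346° = 6.038839 rad
V = θ·R_c·A = 6.038839·13.6667·103.6250 = 8552.254 mm³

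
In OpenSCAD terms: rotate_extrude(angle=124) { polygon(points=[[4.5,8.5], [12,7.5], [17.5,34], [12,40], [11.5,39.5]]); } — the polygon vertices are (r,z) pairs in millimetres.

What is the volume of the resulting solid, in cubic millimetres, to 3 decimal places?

Volume = 5302.671 mm³

Profile (r,z), 5 vertices: (4.5,8.5) (12,7.5) (17.5,34) (12,40) (11.5,39.5)
edge 0: (4.5,8.5)→(12,7.5)  cross = 4.5·7.5 − 12·8.5 = -68.2500; (r_i+r_j)·cross = 16.5·-68.2500 = -1126.1250
edge 1: (12,7.5)→(17.5,34)  cross = 12·34 − 17.5·7.5 = 276.7500; (r_i+r_j)·cross = 29.5·276.7500 = 8164.1250
edge 2: (17.5,34)→(12,40)  cross = 17.5·40 − 12·34 = 292.0000; (r_i+r_j)·cross = 29.5·292.0000 = 8614.0000
edge 3: (12,40)→(11.5,39.5)  cross = 12·39.5 − 11.5·40 = 14.0000; (r_i+r_j)·cross = 23.5·14.0000 = 329.0000
edge 4: (11.5,39.5)→(4.5,8.5)  cross = 11.5·8.5 − 4.5·39.5 = -80.0000; (r_i+r_j)·cross = 16·-80.0000 = -1280.0000
Σcross = 434.5000 → A = |Σcross|/2 = 217.2500 mm²
Σ(r_i+r_j)·cross = 14701.0000 → first moment M = |Σ|/6 = 2450.1667
R_c = M/A = 2450.1667/217.2500 = 11.2781 mm
θ = 124° = 2.164208 rad
V = θ·R_c·A = 2.164208·11.2781·217.2500 = 5302.671 mm³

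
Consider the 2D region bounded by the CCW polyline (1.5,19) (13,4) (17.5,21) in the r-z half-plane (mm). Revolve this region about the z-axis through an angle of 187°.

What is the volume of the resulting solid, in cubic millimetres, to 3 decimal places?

Profile (r,z), 3 vertices: (1.5,19) (13,4) (17.5,21)
edge 0: (1.5,19)→(13,4)  cross = 1.5·4 − 13·19 = -241.0000; (r_i+r_j)·cross = 14.5·-241.0000 = -3494.5000
edge 1: (13,4)→(17.5,21)  cross = 13·21 − 17.5·4 = 203.0000; (r_i+r_j)·cross = 30.5·203.0000 = 6191.5000
edge 2: (17.5,21)→(1.5,19)  cross = 17.5·19 − 1.5·21 = 301.0000; (r_i+r_j)·cross = 19·301.0000 = 5719.0000
Σcross = 263.0000 → A = |Σcross|/2 = 131.5000 mm²
Σ(r_i+r_j)·cross = 8416.0000 → first moment M = |Σ|/6 = 1402.6667
R_c = M/A = 1402.6667/131.5000 = 10.6667 mm
θ = 187° = 3.263766 rad
V = θ·R_c·A = 3.263766·10.6667·131.5000 = 4577.975 mm³

Volume = 4577.975 mm³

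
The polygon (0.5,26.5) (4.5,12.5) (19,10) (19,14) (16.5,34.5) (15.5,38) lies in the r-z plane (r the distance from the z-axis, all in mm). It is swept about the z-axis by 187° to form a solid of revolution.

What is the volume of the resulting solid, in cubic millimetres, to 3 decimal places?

Profile (r,z), 6 vertices: (0.5,26.5) (4.5,12.5) (19,10) (19,14) (16.5,34.5) (15.5,38)
edge 0: (0.5,26.5)→(4.5,12.5)  cross = 0.5·12.5 − 4.5·26.5 = -113.0000; (r_i+r_j)·cross = 5·-113.0000 = -565.0000
edge 1: (4.5,12.5)→(19,10)  cross = 4.5·10 − 19·12.5 = -192.5000; (r_i+r_j)·cross = 23.5·-192.5000 = -4523.7500
edge 2: (19,10)→(19,14)  cross = 19·14 − 19·10 = 76.0000; (r_i+r_j)·cross = 38·76.0000 = 2888.0000
edge 3: (19,14)→(16.5,34.5)  cross = 19·34.5 − 16.5·14 = 424.5000; (r_i+r_j)·cross = 35.5·424.5000 = 15069.7500
edge 4: (16.5,34.5)→(15.5,38)  cross = 16.5·38 − 15.5·34.5 = 92.2500; (r_i+r_j)·cross = 32·92.2500 = 2952.0000
edge 5: (15.5,38)→(0.5,26.5)  cross = 15.5·26.5 − 0.5·38 = 391.7500; (r_i+r_j)·cross = 16·391.7500 = 6268.0000
Σcross = 679.0000 → A = |Σcross|/2 = 339.5000 mm²
Σ(r_i+r_j)·cross = 22089.0000 → first moment M = |Σ|/6 = 3681.5000
R_c = M/A = 3681.5000/339.5000 = 10.8439 mm
θ = 187° = 3.263766 rad
V = θ·R_c·A = 3.263766·10.8439·339.5000 = 12015.553 mm³

Volume = 12015.553 mm³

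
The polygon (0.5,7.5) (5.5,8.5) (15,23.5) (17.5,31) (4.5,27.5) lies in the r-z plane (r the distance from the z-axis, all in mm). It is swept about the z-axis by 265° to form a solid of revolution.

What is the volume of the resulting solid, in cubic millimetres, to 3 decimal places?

Volume = 7075.859 mm³

Profile (r,z), 5 vertices: (0.5,7.5) (5.5,8.5) (15,23.5) (17.5,31) (4.5,27.5)
edge 0: (0.5,7.5)→(5.5,8.5)  cross = 0.5·8.5 − 5.5·7.5 = -37.0000; (r_i+r_j)·cross = 6·-37.0000 = -222.0000
edge 1: (5.5,8.5)→(15,23.5)  cross = 5.5·23.5 − 15·8.5 = 1.7500; (r_i+r_j)·cross = 20.5·1.7500 = 35.8750
edge 2: (15,23.5)→(17.5,31)  cross = 15·31 − 17.5·23.5 = 53.7500; (r_i+r_j)·cross = 32.5·53.7500 = 1746.8750
edge 3: (17.5,31)→(4.5,27.5)  cross = 17.5·27.5 − 4.5·31 = 341.7500; (r_i+r_j)·cross = 22·341.7500 = 7518.5000
edge 4: (4.5,27.5)→(0.5,7.5)  cross = 4.5·7.5 − 0.5·27.5 = 20.0000; (r_i+r_j)·cross = 5·20.0000 = 100.0000
Σcross = 380.2500 → A = |Σcross|/2 = 190.1250 mm²
Σ(r_i+r_j)·cross = 9179.2500 → first moment M = |Σ|/6 = 1529.8750
R_c = M/A = 1529.8750/190.1250 = 8.0467 mm
θ = 265° = 4.625123 rad
V = θ·R_c·A = 4.625123·8.0467·190.1250 = 7075.859 mm³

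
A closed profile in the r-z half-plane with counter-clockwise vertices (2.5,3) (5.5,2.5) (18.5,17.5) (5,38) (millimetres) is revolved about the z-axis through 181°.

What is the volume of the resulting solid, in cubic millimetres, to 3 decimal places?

Profile (r,z), 4 vertices: (2.5,3) (5.5,2.5) (18.5,17.5) (5,38)
edge 0: (2.5,3)→(5.5,2.5)  cross = 2.5·2.5 − 5.5·3 = -10.2500; (r_i+r_j)·cross = 8·-10.2500 = -82.0000
edge 1: (5.5,2.5)→(18.5,17.5)  cross = 5.5·17.5 − 18.5·2.5 = 50.0000; (r_i+r_j)·cross = 24·50.0000 = 1200.0000
edge 2: (18.5,17.5)→(5,38)  cross = 18.5·38 − 5·17.5 = 615.5000; (r_i+r_j)·cross = 23.5·615.5000 = 14464.2500
edge 3: (5,38)→(2.5,3)  cross = 5·3 − 2.5·38 = -80.0000; (r_i+r_j)·cross = 7.5·-80.0000 = -600.0000
Σcross = 575.2500 → A = |Σcross|/2 = 287.6250 mm²
Σ(r_i+r_j)·cross = 14982.2500 → first moment M = |Σ|/6 = 2497.0417
R_c = M/A = 2497.0417/287.6250 = 8.6816 mm
θ = 181° = 3.159046 rad
V = θ·R_c·A = 3.159046·8.6816·287.6250 = 7888.269 mm³

Volume = 7888.269 mm³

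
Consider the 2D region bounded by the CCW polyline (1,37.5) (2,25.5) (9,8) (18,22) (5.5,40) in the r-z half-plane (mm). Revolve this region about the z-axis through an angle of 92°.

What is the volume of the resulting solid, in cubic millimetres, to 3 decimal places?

Volume = 3778.252 mm³

Profile (r,z), 5 vertices: (1,37.5) (2,25.5) (9,8) (18,22) (5.5,40)
edge 0: (1,37.5)→(2,25.5)  cross = 1·25.5 − 2·37.5 = -49.5000; (r_i+r_j)·cross = 3·-49.5000 = -148.5000
edge 1: (2,25.5)→(9,8)  cross = 2·8 − 9·25.5 = -213.5000; (r_i+r_j)·cross = 11·-213.5000 = -2348.5000
edge 2: (9,8)→(18,22)  cross = 9·22 − 18·8 = 54.0000; (r_i+r_j)·cross = 27·54.0000 = 1458.0000
edge 3: (18,22)→(5.5,40)  cross = 18·40 − 5.5·22 = 599.0000; (r_i+r_j)·cross = 23.5·599.0000 = 14076.5000
edge 4: (5.5,40)→(1,37.5)  cross = 5.5·37.5 − 1·40 = 166.2500; (r_i+r_j)·cross = 6.5·166.2500 = 1080.6250
Σcross = 556.2500 → A = |Σcross|/2 = 278.1250 mm²
Σ(r_i+r_j)·cross = 14118.1250 → first moment M = |Σ|/6 = 2353.0208
R_c = M/A = 2353.0208/278.1250 = 8.4603 mm
θ = 92° = 1.605703 rad
V = θ·R_c·A = 1.605703·8.4603·278.1250 = 3778.252 mm³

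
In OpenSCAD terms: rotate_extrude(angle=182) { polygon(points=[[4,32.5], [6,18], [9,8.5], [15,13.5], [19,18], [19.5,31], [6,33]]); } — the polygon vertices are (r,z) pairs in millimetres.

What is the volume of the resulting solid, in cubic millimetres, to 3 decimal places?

Profile (r,z), 7 vertices: (4,32.5) (6,18) (9,8.5) (15,13.5) (19,18) (19.5,31) (6,33)
edge 0: (4,32.5)→(6,18)  cross = 4·18 − 6·32.5 = -123.0000; (r_i+r_j)·cross = 10·-123.0000 = -1230.0000
edge 1: (6,18)→(9,8.5)  cross = 6·8.5 − 9·18 = -111.0000; (r_i+r_j)·cross = 15·-111.0000 = -1665.0000
edge 2: (9,8.5)→(15,13.5)  cross = 9·13.5 − 15·8.5 = -6.0000; (r_i+r_j)·cross = 24·-6.0000 = -144.0000
edge 3: (15,13.5)→(19,18)  cross = 15·18 − 19·13.5 = 13.5000; (r_i+r_j)·cross = 34·13.5000 = 459.0000
edge 4: (19,18)→(19.5,31)  cross = 19·31 − 19.5·18 = 238.0000; (r_i+r_j)·cross = 38.5·238.0000 = 9163.0000
edge 5: (19.5,31)→(6,33)  cross = 19.5·33 − 6·31 = 457.5000; (r_i+r_j)·cross = 25.5·457.5000 = 11666.2500
edge 6: (6,33)→(4,32.5)  cross = 6·32.5 − 4·33 = 63.0000; (r_i+r_j)·cross = 10·63.0000 = 630.0000
Σcross = 532.0000 → A = |Σcross|/2 = 266.0000 mm²
Σ(r_i+r_j)·cross = 18879.2500 → first moment M = |Σ|/6 = 3146.5417
R_c = M/A = 3146.5417/266.0000 = 11.8291 mm
θ = 182° = 3.176499 rad
V = θ·R_c·A = 3.176499·11.8291·266.0000 = 9994.987 mm³

Volume = 9994.987 mm³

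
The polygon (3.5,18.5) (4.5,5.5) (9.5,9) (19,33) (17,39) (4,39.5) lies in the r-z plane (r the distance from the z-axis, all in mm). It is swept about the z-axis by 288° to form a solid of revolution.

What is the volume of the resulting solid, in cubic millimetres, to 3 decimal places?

Profile (r,z), 6 vertices: (3.5,18.5) (4.5,5.5) (9.5,9) (19,33) (17,39) (4,39.5)
edge 0: (3.5,18.5)→(4.5,5.5)  cross = 3.5·5.5 − 4.5·18.5 = -64.0000; (r_i+r_j)·cross = 8·-64.0000 = -512.0000
edge 1: (4.5,5.5)→(9.5,9)  cross = 4.5·9 − 9.5·5.5 = -11.7500; (r_i+r_j)·cross = 14·-11.7500 = -164.5000
edge 2: (9.5,9)→(19,33)  cross = 9.5·33 − 19·9 = 142.5000; (r_i+r_j)·cross = 28.5·142.5000 = 4061.2500
edge 3: (19,33)→(17,39)  cross = 19·39 − 17·33 = 180.0000; (r_i+r_j)·cross = 36·180.0000 = 6480.0000
edge 4: (17,39)→(4,39.5)  cross = 17·39.5 − 4·39 = 515.5000; (r_i+r_j)·cross = 21·515.5000 = 10825.5000
edge 5: (4,39.5)→(3.5,18.5)  cross = 4·18.5 − 3.5·39.5 = -64.2500; (r_i+r_j)·cross = 7.5·-64.2500 = -481.8750
Σcross = 698.0000 → A = |Σcross|/2 = 349.0000 mm²
Σ(r_i+r_j)·cross = 20208.3750 → first moment M = |Σ|/6 = 3368.0625
R_c = M/A = 3368.0625/349.0000 = 9.6506 mm
θ = 288° = 5.026548 rad
V = θ·R_c·A = 5.026548·9.6506·349.0000 = 16929.729 mm³

Volume = 16929.729 mm³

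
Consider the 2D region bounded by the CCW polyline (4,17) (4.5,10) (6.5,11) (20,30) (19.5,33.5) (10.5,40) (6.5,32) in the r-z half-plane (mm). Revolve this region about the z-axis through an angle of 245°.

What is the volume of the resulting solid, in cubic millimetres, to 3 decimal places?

Volume = 11523.973 mm³

Profile (r,z), 7 vertices: (4,17) (4.5,10) (6.5,11) (20,30) (19.5,33.5) (10.5,40) (6.5,32)
edge 0: (4,17)→(4.5,10)  cross = 4·10 − 4.5·17 = -36.5000; (r_i+r_j)·cross = 8.5·-36.5000 = -310.2500
edge 1: (4.5,10)→(6.5,11)  cross = 4.5·11 − 6.5·10 = -15.5000; (r_i+r_j)·cross = 11·-15.5000 = -170.5000
edge 2: (6.5,11)→(20,30)  cross = 6.5·30 − 20·11 = -25.0000; (r_i+r_j)·cross = 26.5·-25.0000 = -662.5000
edge 3: (20,30)→(19.5,33.5)  cross = 20·33.5 − 19.5·30 = 85.0000; (r_i+r_j)·cross = 39.5·85.0000 = 3357.5000
edge 4: (19.5,33.5)→(10.5,40)  cross = 19.5·40 − 10.5·33.5 = 428.2500; (r_i+r_j)·cross = 30·428.2500 = 12847.5000
edge 5: (10.5,40)→(6.5,32)  cross = 10.5·32 − 6.5·40 = 76.0000; (r_i+r_j)·cross = 17·76.0000 = 1292.0000
edge 6: (6.5,32)→(4,17)  cross = 6.5·17 − 4·32 = -17.5000; (r_i+r_j)·cross = 10.5·-17.5000 = -183.7500
Σcross = 494.7500 → A = |Σcross|/2 = 247.3750 mm²
Σ(r_i+r_j)·cross = 16170.0000 → first moment M = |Σ|/6 = 2695.0000
R_c = M/A = 2695.0000/247.3750 = 10.8944 mm
θ = 245° = 4.276057 rad
V = θ·R_c·A = 4.276057·10.8944·247.3750 = 11523.973 mm³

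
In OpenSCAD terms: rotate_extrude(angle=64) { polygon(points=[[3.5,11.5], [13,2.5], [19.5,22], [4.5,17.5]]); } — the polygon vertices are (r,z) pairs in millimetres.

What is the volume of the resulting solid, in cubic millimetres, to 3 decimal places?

Profile (r,z), 4 vertices: (3.5,11.5) (13,2.5) (19.5,22) (4.5,17.5)
edge 0: (3.5,11.5)→(13,2.5)  cross = 3.5·2.5 − 13·11.5 = -140.7500; (r_i+r_j)·cross = 16.5·-140.7500 = -2322.3750
edge 1: (13,2.5)→(19.5,22)  cross = 13·22 − 19.5·2.5 = 237.2500; (r_i+r_j)·cross = 32.5·237.2500 = 7710.6250
edge 2: (19.5,22)→(4.5,17.5)  cross = 19.5·17.5 − 4.5·22 = 242.2500; (r_i+r_j)·cross = 24·242.2500 = 5814.0000
edge 3: (4.5,17.5)→(3.5,11.5)  cross = 4.5·11.5 − 3.5·17.5 = -9.5000; (r_i+r_j)·cross = 8·-9.5000 = -76.0000
Σcross = 329.2500 → A = |Σcross|/2 = 164.6250 mm²
Σ(r_i+r_j)·cross = 11126.2500 → first moment M = |Σ|/6 = 1854.3750
R_c = M/A = 1854.3750/164.6250 = 11.2642 mm
θ = 64° = 1.117011 rad
V = θ·R_c·A = 1.117011·11.2642·164.6250 = 2071.357 mm³

Volume = 2071.357 mm³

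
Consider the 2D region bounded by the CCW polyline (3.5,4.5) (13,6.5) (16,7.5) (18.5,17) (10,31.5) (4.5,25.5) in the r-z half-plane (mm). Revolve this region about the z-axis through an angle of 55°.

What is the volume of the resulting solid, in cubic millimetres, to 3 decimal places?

Volume = 2667.369 mm³

Profile (r,z), 6 vertices: (3.5,4.5) (13,6.5) (16,7.5) (18.5,17) (10,31.5) (4.5,25.5)
edge 0: (3.5,4.5)→(13,6.5)  cross = 3.5·6.5 − 13·4.5 = -35.7500; (r_i+r_j)·cross = 16.5·-35.7500 = -589.8750
edge 1: (13,6.5)→(16,7.5)  cross = 13·7.5 − 16·6.5 = -6.5000; (r_i+r_j)·cross = 29·-6.5000 = -188.5000
edge 2: (16,7.5)→(18.5,17)  cross = 16·17 − 18.5·7.5 = 133.2500; (r_i+r_j)·cross = 34.5·133.2500 = 4597.1250
edge 3: (18.5,17)→(10,31.5)  cross = 18.5·31.5 − 10·17 = 412.7500; (r_i+r_j)·cross = 28.5·412.7500 = 11763.3750
edge 4: (10,31.5)→(4.5,25.5)  cross = 10·25.5 − 4.5·31.5 = 113.2500; (r_i+r_j)·cross = 14.5·113.2500 = 1642.1250
edge 5: (4.5,25.5)→(3.5,4.5)  cross = 4.5·4.5 − 3.5·25.5 = -69.0000; (r_i+r_j)·cross = 8·-69.0000 = -552.0000
Σcross = 548.0000 → A = |Σcross|/2 = 274.0000 mm²
Σ(r_i+r_j)·cross = 16672.2500 → first moment M = |Σ|/6 = 2778.7083
R_c = M/A = 2778.7083/274.0000 = 10.1413 mm
θ = 55° = 0.959931 rad
V = θ·R_c·A = 0.959931·10.1413·274.0000 = 2667.369 mm³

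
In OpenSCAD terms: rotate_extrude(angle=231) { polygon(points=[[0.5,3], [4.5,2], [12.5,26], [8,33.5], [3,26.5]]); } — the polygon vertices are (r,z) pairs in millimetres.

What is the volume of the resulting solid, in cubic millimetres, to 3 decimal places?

Profile (r,z), 5 vertices: (0.5,3) (4.5,2) (12.5,26) (8,33.5) (3,26.5)
edge 0: (0.5,3)→(4.5,2)  cross = 0.5·2 − 4.5·3 = -12.5000; (r_i+r_j)·cross = 5·-12.5000 = -62.5000
edge 1: (4.5,2)→(12.5,26)  cross = 4.5·26 − 12.5·2 = 92.0000; (r_i+r_j)·cross = 17·92.0000 = 1564.0000
edge 2: (12.5,26)→(8,33.5)  cross = 12.5·33.5 − 8·26 = 210.7500; (r_i+r_j)·cross = 20.5·210.7500 = 4320.3750
edge 3: (8,33.5)→(3,26.5)  cross = 8·26.5 − 3·33.5 = 111.5000; (r_i+r_j)·cross = 11·111.5000 = 1226.5000
edge 4: (3,26.5)→(0.5,3)  cross = 3·3 − 0.5·26.5 = -4.2500; (r_i+r_j)·cross = 3.5·-4.2500 = -14.8750
Σcross = 397.5000 → A = |Σcross|/2 = 198.7500 mm²
Σ(r_i+r_j)·cross = 7033.5000 → first moment M = |Σ|/6 = 1172.2500
R_c = M/A = 1172.2500/198.7500 = 5.8981 mm
θ = 231° = 4.031711 rad
V = θ·R_c·A = 4.031711·5.8981·198.7500 = 4726.173 mm³

Volume = 4726.173 mm³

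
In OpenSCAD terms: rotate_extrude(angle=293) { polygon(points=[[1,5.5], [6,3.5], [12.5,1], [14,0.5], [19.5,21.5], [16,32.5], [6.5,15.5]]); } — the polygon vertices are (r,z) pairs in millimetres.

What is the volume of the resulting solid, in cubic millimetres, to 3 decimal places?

Profile (r,z), 7 vertices: (1,5.5) (6,3.5) (12.5,1) (14,0.5) (19.5,21.5) (16,32.5) (6.5,15.5)
edge 0: (1,5.5)→(6,3.5)  cross = 1·3.5 − 6·5.5 = -29.5000; (r_i+r_j)·cross = 7·-29.5000 = -206.5000
edge 1: (6,3.5)→(12.5,1)  cross = 6·1 − 12.5·3.5 = -37.7500; (r_i+r_j)·cross = 18.5·-37.7500 = -698.3750
edge 2: (12.5,1)→(14,0.5)  cross = 12.5·0.5 − 14·1 = -7.7500; (r_i+r_j)·cross = 26.5·-7.7500 = -205.3750
edge 3: (14,0.5)→(19.5,21.5)  cross = 14·21.5 − 19.5·0.5 = 291.2500; (r_i+r_j)·cross = 33.5·291.2500 = 9756.8750
edge 4: (19.5,21.5)→(16,32.5)  cross = 19.5·32.5 − 16·21.5 = 289.7500; (r_i+r_j)·cross = 35.5·289.7500 = 10286.1250
edge 5: (16,32.5)→(6.5,15.5)  cross = 16·15.5 − 6.5·32.5 = 36.7500; (r_i+r_j)·cross = 22.5·36.7500 = 826.8750
edge 6: (6.5,15.5)→(1,5.5)  cross = 6.5·5.5 − 1·15.5 = 20.2500; (r_i+r_j)·cross = 7.5·20.2500 = 151.8750
Σcross = 563.0000 → A = |Σcross|/2 = 281.5000 mm²
Σ(r_i+r_j)·cross = 19911.5000 → first moment M = |Σ|/6 = 3318.5833
R_c = M/A = 3318.5833/281.5000 = 11.7889 mm
θ = 293° = 5.113815 rad
V = θ·R_c·A = 5.113815·11.7889·281.5000 = 16970.620 mm³

Volume = 16970.620 mm³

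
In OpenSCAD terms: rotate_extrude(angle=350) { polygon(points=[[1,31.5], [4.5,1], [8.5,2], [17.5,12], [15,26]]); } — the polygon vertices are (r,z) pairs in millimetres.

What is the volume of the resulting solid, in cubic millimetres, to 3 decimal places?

Volume = 17364.735 mm³

Profile (r,z), 5 vertices: (1,31.5) (4.5,1) (8.5,2) (17.5,12) (15,26)
edge 0: (1,31.5)→(4.5,1)  cross = 1·1 − 4.5·31.5 = -140.7500; (r_i+r_j)·cross = 5.5·-140.7500 = -774.1250
edge 1: (4.5,1)→(8.5,2)  cross = 4.5·2 − 8.5·1 = 0.5000; (r_i+r_j)·cross = 13·0.5000 = 6.5000
edge 2: (8.5,2)→(17.5,12)  cross = 8.5·12 − 17.5·2 = 67.0000; (r_i+r_j)·cross = 26·67.0000 = 1742.0000
edge 3: (17.5,12)→(15,26)  cross = 17.5·26 − 15·12 = 275.0000; (r_i+r_j)·cross = 32.5·275.0000 = 8937.5000
edge 4: (15,26)→(1,31.5)  cross = 15·31.5 − 1·26 = 446.5000; (r_i+r_j)·cross = 16·446.5000 = 7144.0000
Σcross = 648.2500 → A = |Σcross|/2 = 324.1250 mm²
Σ(r_i+r_j)·cross = 17055.8750 → first moment M = |Σ|/6 = 2842.6458
R_c = M/A = 2842.6458/324.1250 = 8.7702 mm
θ = 350° = 6.108652 rad
V = θ·R_c·A = 6.108652·8.7702·324.1250 = 17364.735 mm³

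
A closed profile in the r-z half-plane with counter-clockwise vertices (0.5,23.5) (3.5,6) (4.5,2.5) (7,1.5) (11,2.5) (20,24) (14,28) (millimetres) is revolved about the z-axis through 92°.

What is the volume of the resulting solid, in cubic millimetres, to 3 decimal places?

Profile (r,z), 7 vertices: (0.5,23.5) (3.5,6) (4.5,2.5) (7,1.5) (11,2.5) (20,24) (14,28)
edge 0: (0.5,23.5)→(3.5,6)  cross = 0.5·6 − 3.5·23.5 = -79.2500; (r_i+r_j)·cross = 4·-79.2500 = -317.0000
edge 1: (3.5,6)→(4.5,2.5)  cross = 3.5·2.5 − 4.5·6 = -18.2500; (r_i+r_j)·cross = 8·-18.2500 = -146.0000
edge 2: (4.5,2.5)→(7,1.5)  cross = 4.5·1.5 − 7·2.5 = -10.7500; (r_i+r_j)·cross = 11.5·-10.7500 = -123.6250
edge 3: (7,1.5)→(11,2.5)  cross = 7·2.5 − 11·1.5 = 1.0000; (r_i+r_j)·cross = 18·1.0000 = 18.0000
edge 4: (11,2.5)→(20,24)  cross = 11·24 − 20·2.5 = 214.0000; (r_i+r_j)·cross = 31·214.0000 = 6634.0000
edge 5: (20,24)→(14,28)  cross = 20·28 − 14·24 = 224.0000; (r_i+r_j)·cross = 34·224.0000 = 7616.0000
edge 6: (14,28)→(0.5,23.5)  cross = 14·23.5 − 0.5·28 = 315.0000; (r_i+r_j)·cross = 14.5·315.0000 = 4567.5000
Σcross = 645.7500 → A = |Σcross|/2 = 322.8750 mm²
Σ(r_i+r_j)·cross = 18248.8750 → first moment M = |Σ|/6 = 3041.4792
R_c = M/A = 3041.4792/322.8750 = 9.4200 mm
θ = 92° = 1.605703 rad
V = θ·R_c·A = 1.605703·9.4200·322.8750 = 4883.712 mm³

Volume = 4883.712 mm³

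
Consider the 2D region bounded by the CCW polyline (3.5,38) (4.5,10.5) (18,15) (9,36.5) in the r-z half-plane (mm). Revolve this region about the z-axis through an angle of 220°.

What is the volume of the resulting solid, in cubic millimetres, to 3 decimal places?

Volume = 8296.604 mm³

Profile (r,z), 4 vertices: (3.5,38) (4.5,10.5) (18,15) (9,36.5)
edge 0: (3.5,38)→(4.5,10.5)  cross = 3.5·10.5 − 4.5·38 = -134.2500; (r_i+r_j)·cross = 8·-134.2500 = -1074.0000
edge 1: (4.5,10.5)→(18,15)  cross = 4.5·15 − 18·10.5 = -121.5000; (r_i+r_j)·cross = 22.5·-121.5000 = -2733.7500
edge 2: (18,15)→(9,36.5)  cross = 18·36.5 − 9·15 = 522.0000; (r_i+r_j)·cross = 27·522.0000 = 14094.0000
edge 3: (9,36.5)→(3.5,38)  cross = 9·38 − 3.5·36.5 = 214.2500; (r_i+r_j)·cross = 12.5·214.2500 = 2678.1250
Σcross = 480.5000 → A = |Σcross|/2 = 240.2500 mm²
Σ(r_i+r_j)·cross = 12964.3750 → first moment M = |Σ|/6 = 2160.7292
R_c = M/A = 2160.7292/240.2500 = 8.9937 mm
θ = 220° = 3.839724 rad
V = θ·R_c·A = 3.839724·8.9937·240.2500 = 8296.604 mm³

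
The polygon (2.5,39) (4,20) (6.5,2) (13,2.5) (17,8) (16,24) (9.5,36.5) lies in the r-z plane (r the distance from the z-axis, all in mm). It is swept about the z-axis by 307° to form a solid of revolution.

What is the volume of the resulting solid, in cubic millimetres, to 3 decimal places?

Volume = 19069.583 mm³

Profile (r,z), 7 vertices: (2.5,39) (4,20) (6.5,2) (13,2.5) (17,8) (16,24) (9.5,36.5)
edge 0: (2.5,39)→(4,20)  cross = 2.5·20 − 4·39 = -106.0000; (r_i+r_j)·cross = 6.5·-106.0000 = -689.0000
edge 1: (4,20)→(6.5,2)  cross = 4·2 − 6.5·20 = -122.0000; (r_i+r_j)·cross = 10.5·-122.0000 = -1281.0000
edge 2: (6.5,2)→(13,2.5)  cross = 6.5·2.5 − 13·2 = -9.7500; (r_i+r_j)·cross = 19.5·-9.7500 = -190.1250
edge 3: (13,2.5)→(17,8)  cross = 13·8 − 17·2.5 = 61.5000; (r_i+r_j)·cross = 30·61.5000 = 1845.0000
edge 4: (17,8)→(16,24)  cross = 17·24 − 16·8 = 280.0000; (r_i+r_j)·cross = 33·280.0000 = 9240.0000
edge 5: (16,24)→(9.5,36.5)  cross = 16·36.5 − 9.5·24 = 356.0000; (r_i+r_j)·cross = 25.5·356.0000 = 9078.0000
edge 6: (9.5,36.5)→(2.5,39)  cross = 9.5·39 − 2.5·36.5 = 279.2500; (r_i+r_j)·cross = 12·279.2500 = 3351.0000
Σcross = 739.0000 → A = |Σcross|/2 = 369.5000 mm²
Σ(r_i+r_j)·cross = 21353.8750 → first moment M = |Σ|/6 = 3558.9792
R_c = M/A = 3558.9792/369.5000 = 9.6319 mm
θ = 307° = 5.358161 rad
V = θ·R_c·A = 5.358161·9.6319·369.5000 = 19069.583 mm³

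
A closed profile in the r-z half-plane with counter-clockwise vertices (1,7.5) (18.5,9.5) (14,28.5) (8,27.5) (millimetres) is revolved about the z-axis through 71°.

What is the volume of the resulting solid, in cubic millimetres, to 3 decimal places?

Profile (r,z), 4 vertices: (1,7.5) (18.5,9.5) (14,28.5) (8,27.5)
edge 0: (1,7.5)→(18.5,9.5)  cross = 1·9.5 − 18.5·7.5 = -129.2500; (r_i+r_j)·cross = 19.5·-129.2500 = -2520.3750
edge 1: (18.5,9.5)→(14,28.5)  cross = 18.5·28.5 − 14·9.5 = 394.2500; (r_i+r_j)·cross = 32.5·394.2500 = 12813.1250
edge 2: (14,28.5)→(8,27.5)  cross = 14·27.5 − 8·28.5 = 157.0000; (r_i+r_j)·cross = 22·157.0000 = 3454.0000
edge 3: (8,27.5)→(1,7.5)  cross = 8·7.5 − 1·27.5 = 32.5000; (r_i+r_j)·cross = 9·32.5000 = 292.5000
Σcross = 454.5000 → A = |Σcross|/2 = 227.2500 mm²
Σ(r_i+r_j)·cross = 14039.2500 → first moment M = |Σ|/6 = 2339.8750
R_c = M/A = 2339.8750/227.2500 = 10.2965 mm
θ = 71° = 1.239184 rad
V = θ·R_c·A = 1.239184·10.2965·227.2500 = 2899.535 mm³

Volume = 2899.535 mm³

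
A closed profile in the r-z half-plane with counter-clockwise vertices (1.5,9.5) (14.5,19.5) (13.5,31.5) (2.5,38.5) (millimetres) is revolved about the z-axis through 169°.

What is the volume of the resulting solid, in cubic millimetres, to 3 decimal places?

Volume = 5211.955 mm³

Profile (r,z), 4 vertices: (1.5,9.5) (14.5,19.5) (13.5,31.5) (2.5,38.5)
edge 0: (1.5,9.5)→(14.5,19.5)  cross = 1.5·19.5 − 14.5·9.5 = -108.5000; (r_i+r_j)·cross = 16·-108.5000 = -1736.0000
edge 1: (14.5,19.5)→(13.5,31.5)  cross = 14.5·31.5 − 13.5·19.5 = 193.5000; (r_i+r_j)·cross = 28·193.5000 = 5418.0000
edge 2: (13.5,31.5)→(2.5,38.5)  cross = 13.5·38.5 − 2.5·31.5 = 441.0000; (r_i+r_j)·cross = 16·441.0000 = 7056.0000
edge 3: (2.5,38.5)→(1.5,9.5)  cross = 2.5·9.5 − 1.5·38.5 = -34.0000; (r_i+r_j)·cross = 4·-34.0000 = -136.0000
Σcross = 492.0000 → A = |Σcross|/2 = 246.0000 mm²
Σ(r_i+r_j)·cross = 10602.0000 → first moment M = |Σ|/6 = 1767.0000
R_c = M/A = 1767.0000/246.0000 = 7.1829 mm
θ = 169° = 2.949606 rad
V = θ·R_c·A = 2.949606·7.1829·246.0000 = 5211.955 mm³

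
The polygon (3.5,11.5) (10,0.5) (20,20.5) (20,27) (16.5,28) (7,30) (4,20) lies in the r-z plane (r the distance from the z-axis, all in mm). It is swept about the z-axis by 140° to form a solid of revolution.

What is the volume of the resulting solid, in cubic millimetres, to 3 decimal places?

Profile (r,z), 7 vertices: (3.5,11.5) (10,0.5) (20,20.5) (20,27) (16.5,28) (7,30) (4,20)
edge 0: (3.5,11.5)→(10,0.5)  cross = 3.5·0.5 − 10·11.5 = -113.2500; (r_i+r_j)·cross = 13.5·-113.2500 = -1528.8750
edge 1: (10,0.5)→(20,20.5)  cross = 10·20.5 − 20·0.5 = 195.0000; (r_i+r_j)·cross = 30·195.0000 = 5850.0000
edge 2: (20,20.5)→(20,27)  cross = 20·27 − 20·20.5 = 130.0000; (r_i+r_j)·cross = 40·130.0000 = 5200.0000
edge 3: (20,27)→(16.5,28)  cross = 20·28 − 16.5·27 = 114.5000; (r_i+r_j)·cross = 36.5·114.5000 = 4179.2500
edge 4: (16.5,28)→(7,30)  cross = 16.5·30 − 7·28 = 299.0000; (r_i+r_j)·cross = 23.5·299.0000 = 7026.5000
edge 5: (7,30)→(4,20)  cross = 7·20 − 4·30 = 20.0000; (r_i+r_j)·cross = 11·20.0000 = 220.0000
edge 6: (4,20)→(3.5,11.5)  cross = 4·11.5 − 3.5·20 = -24.0000; (r_i+r_j)·cross = 7.5·-24.0000 = -180.0000
Σcross = 621.2500 → A = |Σcross|/2 = 310.6250 mm²
Σ(r_i+r_j)·cross = 20766.8750 → first moment M = |Σ|/6 = 3461.1458
R_c = M/A = 3461.1458/310.6250 = 11.1425 mm
θ = 140° = 2.443461 rad
V = θ·R_c·A = 2.443461·11.1425·310.6250 = 8457.175 mm³

Volume = 8457.175 mm³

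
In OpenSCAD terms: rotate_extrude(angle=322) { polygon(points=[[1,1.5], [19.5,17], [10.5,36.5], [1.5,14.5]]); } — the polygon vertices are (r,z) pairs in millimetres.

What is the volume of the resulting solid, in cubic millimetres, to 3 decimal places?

Profile (r,z), 4 vertices: (1,1.5) (19.5,17) (10.5,36.5) (1.5,14.5)
edge 0: (1,1.5)→(19.5,17)  cross = 1·17 − 19.5·1.5 = -12.2500; (r_i+r_j)·cross = 20.5·-12.2500 = -251.1250
edge 1: (19.5,17)→(10.5,36.5)  cross = 19.5·36.5 − 10.5·17 = 533.2500; (r_i+r_j)·cross = 30·533.2500 = 15997.5000
edge 2: (10.5,36.5)→(1.5,14.5)  cross = 10.5·14.5 − 1.5·36.5 = 97.5000; (r_i+r_j)·cross = 12·97.5000 = 1170.0000
edge 3: (1.5,14.5)→(1,1.5)  cross = 1.5·1.5 − 1·14.5 = -12.2500; (r_i+r_j)·cross = 2.5·-12.2500 = -30.6250
Σcross = 606.2500 → A = |Σcross|/2 = 303.1250 mm²
Σ(r_i+r_j)·cross = 16885.7500 → first moment M = |Σ|/6 = 2814.2917
R_c = M/A = 2814.2917/303.1250 = 9.2843 mm
θ = 322° = 5.619960 rad
V = θ·R_c·A = 5.619960·9.2843·303.1250 = 15816.207 mm³

Volume = 15816.207 mm³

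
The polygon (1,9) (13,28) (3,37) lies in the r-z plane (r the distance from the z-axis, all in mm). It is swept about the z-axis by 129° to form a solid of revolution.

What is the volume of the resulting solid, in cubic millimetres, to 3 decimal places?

Profile (r,z), 3 vertices: (1,9) (13,28) (3,37)
edge 0: (1,9)→(13,28)  cross = 1·28 − 13·9 = -89.0000; (r_i+r_j)·cross = 14·-89.0000 = -1246.0000
edge 1: (13,28)→(3,37)  cross = 13·37 − 3·28 = 397.0000; (r_i+r_j)·cross = 16·397.0000 = 6352.0000
edge 2: (3,37)→(1,9)  cross = 3·9 − 1·37 = -10.0000; (r_i+r_j)·cross = 4·-10.0000 = -40.0000
Σcross = 298.0000 → A = |Σcross|/2 = 149.0000 mm²
Σ(r_i+r_j)·cross = 5066.0000 → first moment M = |Σ|/6 = 844.3333
R_c = M/A = 844.3333/149.0000 = 5.6667 mm
θ = 129° = 2.251475 rad
V = θ·R_c·A = 2.251475·5.6667·149.0000 = 1900.995 mm³

Volume = 1900.995 mm³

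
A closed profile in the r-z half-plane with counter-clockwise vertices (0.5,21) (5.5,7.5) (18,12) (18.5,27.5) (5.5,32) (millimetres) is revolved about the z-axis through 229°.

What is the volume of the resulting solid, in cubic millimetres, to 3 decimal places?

Volume = 12554.961 mm³

Profile (r,z), 5 vertices: (0.5,21) (5.5,7.5) (18,12) (18.5,27.5) (5.5,32)
edge 0: (0.5,21)→(5.5,7.5)  cross = 0.5·7.5 − 5.5·21 = -111.7500; (r_i+r_j)·cross = 6·-111.7500 = -670.5000
edge 1: (5.5,7.5)→(18,12)  cross = 5.5·12 − 18·7.5 = -69.0000; (r_i+r_j)·cross = 23.5·-69.0000 = -1621.5000
edge 2: (18,12)→(18.5,27.5)  cross = 18·27.5 − 18.5·12 = 273.0000; (r_i+r_j)·cross = 36.5·273.0000 = 9964.5000
edge 3: (18.5,27.5)→(5.5,32)  cross = 18.5·32 − 5.5·27.5 = 440.7500; (r_i+r_j)·cross = 24·440.7500 = 10578.0000
edge 4: (5.5,32)→(0.5,21)  cross = 5.5·21 − 0.5·32 = 99.5000; (r_i+r_j)·cross = 6·99.5000 = 597.0000
Σcross = 632.5000 → A = |Σcross|/2 = 316.2500 mm²
Σ(r_i+r_j)·cross = 18847.5000 → first moment M = |Σ|/6 = 3141.2500
R_c = M/A = 3141.2500/316.2500 = 9.9328 mm
θ = 229° = 3.996804 rad
V = θ·R_c·A = 3.996804·9.9328·316.2500 = 12554.961 mm³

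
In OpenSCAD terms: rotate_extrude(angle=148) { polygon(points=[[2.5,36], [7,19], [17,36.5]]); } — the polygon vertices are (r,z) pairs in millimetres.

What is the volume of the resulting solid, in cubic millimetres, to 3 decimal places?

Profile (r,z), 3 vertices: (2.5,36) (7,19) (17,36.5)
edge 0: (2.5,36)→(7,19)  cross = 2.5·19 − 7·36 = -204.5000; (r_i+r_j)·cross = 9.5·-204.5000 = -1942.7500
edge 1: (7,19)→(17,36.5)  cross = 7·36.5 − 17·19 = -67.5000; (r_i+r_j)·cross = 24·-67.5000 = -1620.0000
edge 2: (17,36.5)→(2.5,36)  cross = 17·36 − 2.5·36.5 = 520.7500; (r_i+r_j)·cross = 19.5·520.7500 = 10154.6250
Σcross = 248.7500 → A = |Σcross|/2 = 124.3750 mm²
Σ(r_i+r_j)·cross = 6591.8750 → first moment M = |Σ|/6 = 1098.6458
R_c = M/A = 1098.6458/124.3750 = 8.8333 mm
θ = 148° = 2.583087 rad
V = θ·R_c·A = 2.583087·8.8333·124.3750 = 2837.898 mm³

Volume = 2837.898 mm³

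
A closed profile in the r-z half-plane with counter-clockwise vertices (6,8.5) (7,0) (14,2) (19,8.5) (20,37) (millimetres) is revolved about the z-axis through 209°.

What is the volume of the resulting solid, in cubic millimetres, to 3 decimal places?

Volume = 13149.184 mm³

Profile (r,z), 5 vertices: (6,8.5) (7,0) (14,2) (19,8.5) (20,37)
edge 0: (6,8.5)→(7,0)  cross = 6·0 − 7·8.5 = -59.5000; (r_i+r_j)·cross = 13·-59.5000 = -773.5000
edge 1: (7,0)→(14,2)  cross = 7·2 − 14·0 = 14.0000; (r_i+r_j)·cross = 21·14.0000 = 294.0000
edge 2: (14,2)→(19,8.5)  cross = 14·8.5 − 19·2 = 81.0000; (r_i+r_j)·cross = 33·81.0000 = 2673.0000
edge 3: (19,8.5)→(20,37)  cross = 19·37 − 20·8.5 = 533.0000; (r_i+r_j)·cross = 39·533.0000 = 20787.0000
edge 4: (20,37)→(6,8.5)  cross = 20·8.5 − 6·37 = -52.0000; (r_i+r_j)·cross = 26·-52.0000 = -1352.0000
Σcross = 516.5000 → A = |Σcross|/2 = 258.2500 mm²
Σ(r_i+r_j)·cross = 21628.5000 → first moment M = |Σ|/6 = 3604.7500
R_c = M/A = 3604.7500/258.2500 = 13.9584 mm
θ = 209° = 3.647738 rad
V = θ·R_c·A = 3.647738·13.9584·258.2500 = 13149.184 mm³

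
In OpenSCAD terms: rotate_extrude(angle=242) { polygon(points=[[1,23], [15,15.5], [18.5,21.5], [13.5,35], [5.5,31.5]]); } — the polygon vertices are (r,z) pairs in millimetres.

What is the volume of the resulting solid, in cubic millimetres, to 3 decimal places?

Volume = 8727.125 mm³

Profile (r,z), 5 vertices: (1,23) (15,15.5) (18.5,21.5) (13.5,35) (5.5,31.5)
edge 0: (1,23)→(15,15.5)  cross = 1·15.5 − 15·23 = -329.5000; (r_i+r_j)·cross = 16·-329.5000 = -5272.0000
edge 1: (15,15.5)→(18.5,21.5)  cross = 15·21.5 − 18.5·15.5 = 35.7500; (r_i+r_j)·cross = 33.5·35.7500 = 1197.6250
edge 2: (18.5,21.5)→(13.5,35)  cross = 18.5·35 − 13.5·21.5 = 357.2500; (r_i+r_j)·cross = 32·357.2500 = 11432.0000
edge 3: (13.5,35)→(5.5,31.5)  cross = 13.5·31.5 − 5.5·35 = 232.7500; (r_i+r_j)·cross = 19·232.7500 = 4422.2500
edge 4: (5.5,31.5)→(1,23)  cross = 5.5·23 − 1·31.5 = 95.0000; (r_i+r_j)·cross = 6.5·95.0000 = 617.5000
Σcross = 391.2500 → A = |Σcross|/2 = 195.6250 mm²
Σ(r_i+r_j)·cross = 12397.3750 → first moment M = |Σ|/6 = 2066.2292
R_c = M/A = 2066.2292/195.6250 = 10.5622 mm
θ = 242° = 4.223697 rad
V = θ·R_c·A = 4.223697·10.5622·195.6250 = 8727.125 mm³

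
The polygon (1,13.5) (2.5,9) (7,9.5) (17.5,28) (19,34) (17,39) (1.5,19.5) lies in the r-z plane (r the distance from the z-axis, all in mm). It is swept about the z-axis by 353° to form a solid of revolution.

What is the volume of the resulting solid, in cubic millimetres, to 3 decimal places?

Profile (r,z), 7 vertices: (1,13.5) (2.5,9) (7,9.5) (17.5,28) (19,34) (17,39) (1.5,19.5)
edge 0: (1,13.5)→(2.5,9)  cross = 1·9 − 2.5·13.5 = -24.7500; (r_i+r_j)·cross = 3.5·-24.7500 = -86.6250
edge 1: (2.5,9)→(7,9.5)  cross = 2.5·9.5 − 7·9 = -39.2500; (r_i+r_j)·cross = 9.5·-39.2500 = -372.8750
edge 2: (7,9.5)→(17.5,28)  cross = 7·28 − 17.5·9.5 = 29.7500; (r_i+r_j)·cross = 24.5·29.7500 = 728.8750
edge 3: (17.5,28)→(19,34)  cross = 17.5·34 − 19·28 = 63.0000; (r_i+r_j)·cross = 36.5·63.0000 = 2299.5000
edge 4: (19,34)→(17,39)  cross = 19·39 − 17·34 = 163.0000; (r_i+r_j)·cross = 36·163.0000 = 5868.0000
edge 5: (17,39)→(1.5,19.5)  cross = 17·19.5 − 1.5·39 = 273.0000; (r_i+r_j)·cross = 18.5·273.0000 = 5050.5000
edge 6: (1.5,19.5)→(1,13.5)  cross = 1.5·13.5 − 1·19.5 = 0.7500; (r_i+r_j)·cross = 2.5·0.7500 = 1.8750
Σcross = 465.5000 → A = |Σcross|/2 = 232.7500 mm²
Σ(r_i+r_j)·cross = 13489.2500 → first moment M = |Σ|/6 = 2248.2083
R_c = M/A = 2248.2083/232.7500 = 9.6593 mm
θ = 353° = 6.161012 rad
V = θ·R_c·A = 6.161012·9.6593·232.7500 = 13851.239 mm³

Volume = 13851.239 mm³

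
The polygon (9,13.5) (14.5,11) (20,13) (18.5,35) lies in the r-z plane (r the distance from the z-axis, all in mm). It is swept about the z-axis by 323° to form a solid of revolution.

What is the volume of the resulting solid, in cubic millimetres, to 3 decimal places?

Profile (r,z), 4 vertices: (9,13.5) (14.5,11) (20,13) (18.5,35)
edge 0: (9,13.5)→(14.5,11)  cross = 9·11 − 14.5·13.5 = -96.7500; (r_i+r_j)·cross = 23.5·-96.7500 = -2273.6250
edge 1: (14.5,11)→(20,13)  cross = 14.5·13 − 20·11 = -31.5000; (r_i+r_j)·cross = 34.5·-31.5000 = -1086.7500
edge 2: (20,13)→(18.5,35)  cross = 20·35 − 18.5·13 = 459.5000; (r_i+r_j)·cross = 38.5·459.5000 = 17690.7500
edge 3: (18.5,35)→(9,13.5)  cross = 18.5·13.5 − 9·35 = -65.2500; (r_i+r_j)·cross = 27.5·-65.2500 = -1794.3750
Σcross = 266.0000 → A = |Σcross|/2 = 133.0000 mm²
Σ(r_i+r_j)·cross = 12536.0000 → first moment M = |Σ|/6 = 2089.3333
R_c = M/A = 2089.3333/133.0000 = 15.7093 mm
θ = 323° = 5.637413 rad
V = θ·R_c·A = 5.637413·15.7093·133.0000 = 11778.436 mm³

Volume = 11778.436 mm³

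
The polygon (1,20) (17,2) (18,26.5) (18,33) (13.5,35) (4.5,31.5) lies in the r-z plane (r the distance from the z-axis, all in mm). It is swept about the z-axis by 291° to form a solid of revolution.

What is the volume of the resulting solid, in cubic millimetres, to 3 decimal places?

Profile (r,z), 6 vertices: (1,20) (17,2) (18,26.5) (18,33) (13.5,35) (4.5,31.5)
edge 0: (1,20)→(17,2)  cross = 1·2 − 17·20 = -338.0000; (r_i+r_j)·cross = 18·-338.0000 = -6084.0000
edge 1: (17,2)→(18,26.5)  cross = 17·26.5 − 18·2 = 414.5000; (r_i+r_j)·cross = 35·414.5000 = 14507.5000
edge 2: (18,26.5)→(18,33)  cross = 18·33 − 18·26.5 = 117.0000; (r_i+r_j)·cross = 36·117.0000 = 4212.0000
edge 3: (18,33)→(13.5,35)  cross = 18·35 − 13.5·33 = 184.5000; (r_i+r_j)·cross = 31.5·184.5000 = 5811.7500
edge 4: (13.5,35)→(4.5,31.5)  cross = 13.5·31.5 − 4.5·35 = 267.7500; (r_i+r_j)·cross = 18·267.7500 = 4819.5000
edge 5: (4.5,31.5)→(1,20)  cross = 4.5·20 − 1·31.5 = 58.5000; (r_i+r_j)·cross = 5.5·58.5000 = 321.7500
Σcross = 704.2500 → A = |Σcross|/2 = 352.1250 mm²
Σ(r_i+r_j)·cross = 23588.5000 → first moment M = |Σ|/6 = 3931.4167
R_c = M/A = 3931.4167/352.1250 = 11.1648 mm
θ = 291° = 5.078908 rad
V = θ·R_c·A = 5.078908·11.1648·352.1250 = 19967.304 mm³

Volume = 19967.304 mm³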